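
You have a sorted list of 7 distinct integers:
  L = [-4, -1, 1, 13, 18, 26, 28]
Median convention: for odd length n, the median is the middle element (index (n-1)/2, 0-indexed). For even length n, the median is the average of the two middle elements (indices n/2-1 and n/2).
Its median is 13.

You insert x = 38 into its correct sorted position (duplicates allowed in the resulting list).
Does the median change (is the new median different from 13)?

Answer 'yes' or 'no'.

Answer: yes

Derivation:
Old median = 13
Insert x = 38
New median = 31/2
Changed? yes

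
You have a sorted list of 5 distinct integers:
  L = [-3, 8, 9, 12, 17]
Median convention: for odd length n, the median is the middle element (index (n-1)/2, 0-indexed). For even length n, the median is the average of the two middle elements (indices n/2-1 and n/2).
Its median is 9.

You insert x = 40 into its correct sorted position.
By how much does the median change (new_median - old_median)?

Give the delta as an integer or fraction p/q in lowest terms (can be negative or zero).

Answer: 3/2

Derivation:
Old median = 9
After inserting x = 40: new sorted = [-3, 8, 9, 12, 17, 40]
New median = 21/2
Delta = 21/2 - 9 = 3/2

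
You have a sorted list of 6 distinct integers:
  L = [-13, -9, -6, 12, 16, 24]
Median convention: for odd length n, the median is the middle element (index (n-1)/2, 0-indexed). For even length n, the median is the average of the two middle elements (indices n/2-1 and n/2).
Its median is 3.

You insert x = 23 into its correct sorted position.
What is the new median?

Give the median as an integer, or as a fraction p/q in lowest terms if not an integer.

Answer: 12

Derivation:
Old list (sorted, length 6): [-13, -9, -6, 12, 16, 24]
Old median = 3
Insert x = 23
Old length even (6). Middle pair: indices 2,3 = -6,12.
New length odd (7). New median = single middle element.
x = 23: 5 elements are < x, 1 elements are > x.
New sorted list: [-13, -9, -6, 12, 16, 23, 24]
New median = 12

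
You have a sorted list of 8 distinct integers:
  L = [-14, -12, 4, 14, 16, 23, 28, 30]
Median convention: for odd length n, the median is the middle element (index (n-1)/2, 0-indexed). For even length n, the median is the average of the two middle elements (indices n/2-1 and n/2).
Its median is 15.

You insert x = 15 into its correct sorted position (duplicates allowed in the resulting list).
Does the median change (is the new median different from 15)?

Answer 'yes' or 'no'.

Old median = 15
Insert x = 15
New median = 15
Changed? no

Answer: no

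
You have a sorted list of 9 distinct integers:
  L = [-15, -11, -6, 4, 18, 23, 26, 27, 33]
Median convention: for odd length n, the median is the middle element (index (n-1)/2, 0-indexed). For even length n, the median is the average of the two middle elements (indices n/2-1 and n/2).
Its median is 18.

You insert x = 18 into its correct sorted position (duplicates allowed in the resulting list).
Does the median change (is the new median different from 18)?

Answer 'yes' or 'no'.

Answer: no

Derivation:
Old median = 18
Insert x = 18
New median = 18
Changed? no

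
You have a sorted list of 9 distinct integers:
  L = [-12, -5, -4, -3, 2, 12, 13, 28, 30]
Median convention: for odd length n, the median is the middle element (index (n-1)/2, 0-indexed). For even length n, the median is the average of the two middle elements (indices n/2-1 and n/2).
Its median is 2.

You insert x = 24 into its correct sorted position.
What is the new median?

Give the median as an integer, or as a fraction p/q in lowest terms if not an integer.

Answer: 7

Derivation:
Old list (sorted, length 9): [-12, -5, -4, -3, 2, 12, 13, 28, 30]
Old median = 2
Insert x = 24
Old length odd (9). Middle was index 4 = 2.
New length even (10). New median = avg of two middle elements.
x = 24: 7 elements are < x, 2 elements are > x.
New sorted list: [-12, -5, -4, -3, 2, 12, 13, 24, 28, 30]
New median = 7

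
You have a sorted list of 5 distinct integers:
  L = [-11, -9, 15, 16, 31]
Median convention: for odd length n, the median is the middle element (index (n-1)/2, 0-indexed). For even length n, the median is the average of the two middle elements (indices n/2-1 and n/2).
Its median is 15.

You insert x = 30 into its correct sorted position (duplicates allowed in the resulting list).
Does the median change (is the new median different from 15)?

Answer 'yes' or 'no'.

Old median = 15
Insert x = 30
New median = 31/2
Changed? yes

Answer: yes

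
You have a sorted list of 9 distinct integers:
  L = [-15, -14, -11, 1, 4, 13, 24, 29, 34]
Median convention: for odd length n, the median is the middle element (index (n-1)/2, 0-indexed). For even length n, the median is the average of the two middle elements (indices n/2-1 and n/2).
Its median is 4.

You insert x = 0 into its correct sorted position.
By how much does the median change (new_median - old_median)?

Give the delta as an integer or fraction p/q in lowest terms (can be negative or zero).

Answer: -3/2

Derivation:
Old median = 4
After inserting x = 0: new sorted = [-15, -14, -11, 0, 1, 4, 13, 24, 29, 34]
New median = 5/2
Delta = 5/2 - 4 = -3/2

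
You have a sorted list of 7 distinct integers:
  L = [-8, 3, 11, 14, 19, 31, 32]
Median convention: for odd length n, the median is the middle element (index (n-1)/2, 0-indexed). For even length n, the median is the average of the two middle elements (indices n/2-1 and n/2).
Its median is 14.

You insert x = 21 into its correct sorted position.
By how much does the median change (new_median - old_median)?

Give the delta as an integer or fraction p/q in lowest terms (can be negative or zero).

Old median = 14
After inserting x = 21: new sorted = [-8, 3, 11, 14, 19, 21, 31, 32]
New median = 33/2
Delta = 33/2 - 14 = 5/2

Answer: 5/2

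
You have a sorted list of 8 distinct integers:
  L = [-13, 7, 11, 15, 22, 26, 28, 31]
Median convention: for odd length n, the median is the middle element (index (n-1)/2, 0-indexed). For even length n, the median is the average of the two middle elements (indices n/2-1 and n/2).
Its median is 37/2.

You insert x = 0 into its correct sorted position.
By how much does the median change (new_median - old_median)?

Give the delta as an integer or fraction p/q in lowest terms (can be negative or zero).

Answer: -7/2

Derivation:
Old median = 37/2
After inserting x = 0: new sorted = [-13, 0, 7, 11, 15, 22, 26, 28, 31]
New median = 15
Delta = 15 - 37/2 = -7/2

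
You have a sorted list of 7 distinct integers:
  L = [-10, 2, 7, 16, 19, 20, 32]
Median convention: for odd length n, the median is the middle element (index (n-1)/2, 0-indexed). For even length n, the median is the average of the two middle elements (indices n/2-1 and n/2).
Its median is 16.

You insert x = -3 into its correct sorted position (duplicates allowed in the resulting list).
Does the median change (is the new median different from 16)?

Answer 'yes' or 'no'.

Answer: yes

Derivation:
Old median = 16
Insert x = -3
New median = 23/2
Changed? yes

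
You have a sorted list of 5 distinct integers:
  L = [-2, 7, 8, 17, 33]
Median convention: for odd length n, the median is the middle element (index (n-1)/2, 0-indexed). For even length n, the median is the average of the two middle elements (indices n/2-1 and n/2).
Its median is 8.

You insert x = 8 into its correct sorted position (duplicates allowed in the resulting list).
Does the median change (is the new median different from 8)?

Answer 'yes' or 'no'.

Answer: no

Derivation:
Old median = 8
Insert x = 8
New median = 8
Changed? no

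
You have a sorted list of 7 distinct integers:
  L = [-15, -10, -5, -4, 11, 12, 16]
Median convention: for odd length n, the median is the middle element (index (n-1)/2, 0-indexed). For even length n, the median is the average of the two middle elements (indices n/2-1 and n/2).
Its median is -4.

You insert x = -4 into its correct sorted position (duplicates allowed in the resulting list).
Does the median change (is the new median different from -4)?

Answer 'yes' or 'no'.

Answer: no

Derivation:
Old median = -4
Insert x = -4
New median = -4
Changed? no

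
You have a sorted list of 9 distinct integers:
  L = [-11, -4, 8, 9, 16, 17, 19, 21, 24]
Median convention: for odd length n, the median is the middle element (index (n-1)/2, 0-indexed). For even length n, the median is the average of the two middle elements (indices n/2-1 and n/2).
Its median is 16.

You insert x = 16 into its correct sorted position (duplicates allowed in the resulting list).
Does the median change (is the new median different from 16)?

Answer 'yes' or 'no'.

Old median = 16
Insert x = 16
New median = 16
Changed? no

Answer: no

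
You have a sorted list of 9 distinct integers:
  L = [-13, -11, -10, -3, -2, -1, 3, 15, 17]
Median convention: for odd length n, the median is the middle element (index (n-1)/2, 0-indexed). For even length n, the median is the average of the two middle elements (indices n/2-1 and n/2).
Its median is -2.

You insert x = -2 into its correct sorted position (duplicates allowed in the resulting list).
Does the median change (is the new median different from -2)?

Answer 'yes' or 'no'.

Answer: no

Derivation:
Old median = -2
Insert x = -2
New median = -2
Changed? no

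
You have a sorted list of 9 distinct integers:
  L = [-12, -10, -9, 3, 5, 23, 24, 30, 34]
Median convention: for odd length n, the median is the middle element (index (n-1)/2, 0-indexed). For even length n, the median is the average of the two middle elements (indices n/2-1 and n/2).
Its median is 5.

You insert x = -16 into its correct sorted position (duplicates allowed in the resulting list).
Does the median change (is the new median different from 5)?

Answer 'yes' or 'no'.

Answer: yes

Derivation:
Old median = 5
Insert x = -16
New median = 4
Changed? yes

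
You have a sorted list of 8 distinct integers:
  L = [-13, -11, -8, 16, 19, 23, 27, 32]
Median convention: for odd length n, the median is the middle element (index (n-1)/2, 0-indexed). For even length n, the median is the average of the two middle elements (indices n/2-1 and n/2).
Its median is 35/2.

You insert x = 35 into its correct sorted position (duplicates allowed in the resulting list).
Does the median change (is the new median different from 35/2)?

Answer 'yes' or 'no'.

Old median = 35/2
Insert x = 35
New median = 19
Changed? yes

Answer: yes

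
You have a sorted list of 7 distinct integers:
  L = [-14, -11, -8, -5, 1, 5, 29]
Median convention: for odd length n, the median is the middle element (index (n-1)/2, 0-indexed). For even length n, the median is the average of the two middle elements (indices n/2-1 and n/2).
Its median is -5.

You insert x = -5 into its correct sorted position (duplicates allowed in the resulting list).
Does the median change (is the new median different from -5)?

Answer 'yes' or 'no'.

Answer: no

Derivation:
Old median = -5
Insert x = -5
New median = -5
Changed? no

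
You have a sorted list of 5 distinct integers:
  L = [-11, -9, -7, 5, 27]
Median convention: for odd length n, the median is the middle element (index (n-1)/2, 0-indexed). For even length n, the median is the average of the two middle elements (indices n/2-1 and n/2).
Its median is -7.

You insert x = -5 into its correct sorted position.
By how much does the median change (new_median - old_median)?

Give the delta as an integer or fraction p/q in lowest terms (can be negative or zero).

Answer: 1

Derivation:
Old median = -7
After inserting x = -5: new sorted = [-11, -9, -7, -5, 5, 27]
New median = -6
Delta = -6 - -7 = 1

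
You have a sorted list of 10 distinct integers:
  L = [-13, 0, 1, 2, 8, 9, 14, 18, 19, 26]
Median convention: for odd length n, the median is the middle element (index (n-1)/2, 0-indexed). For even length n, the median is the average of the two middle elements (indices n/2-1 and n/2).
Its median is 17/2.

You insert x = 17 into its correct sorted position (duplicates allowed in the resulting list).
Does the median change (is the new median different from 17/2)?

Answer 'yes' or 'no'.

Answer: yes

Derivation:
Old median = 17/2
Insert x = 17
New median = 9
Changed? yes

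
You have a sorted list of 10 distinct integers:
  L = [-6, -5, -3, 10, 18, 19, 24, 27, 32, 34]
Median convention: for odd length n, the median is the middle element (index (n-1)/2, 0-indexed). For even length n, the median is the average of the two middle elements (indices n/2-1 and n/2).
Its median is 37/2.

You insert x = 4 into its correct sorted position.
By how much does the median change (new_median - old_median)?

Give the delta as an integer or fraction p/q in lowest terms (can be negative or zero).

Old median = 37/2
After inserting x = 4: new sorted = [-6, -5, -3, 4, 10, 18, 19, 24, 27, 32, 34]
New median = 18
Delta = 18 - 37/2 = -1/2

Answer: -1/2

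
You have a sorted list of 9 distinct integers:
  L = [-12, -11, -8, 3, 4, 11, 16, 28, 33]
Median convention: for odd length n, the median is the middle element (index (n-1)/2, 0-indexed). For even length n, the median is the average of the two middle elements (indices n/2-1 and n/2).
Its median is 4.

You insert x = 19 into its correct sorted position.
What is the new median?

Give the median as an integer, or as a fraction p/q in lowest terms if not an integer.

Old list (sorted, length 9): [-12, -11, -8, 3, 4, 11, 16, 28, 33]
Old median = 4
Insert x = 19
Old length odd (9). Middle was index 4 = 4.
New length even (10). New median = avg of two middle elements.
x = 19: 7 elements are < x, 2 elements are > x.
New sorted list: [-12, -11, -8, 3, 4, 11, 16, 19, 28, 33]
New median = 15/2

Answer: 15/2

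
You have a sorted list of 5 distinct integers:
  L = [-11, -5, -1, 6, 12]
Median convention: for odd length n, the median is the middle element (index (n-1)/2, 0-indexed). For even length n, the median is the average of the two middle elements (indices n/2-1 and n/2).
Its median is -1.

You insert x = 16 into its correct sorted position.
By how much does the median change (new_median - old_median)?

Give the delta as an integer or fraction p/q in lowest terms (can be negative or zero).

Old median = -1
After inserting x = 16: new sorted = [-11, -5, -1, 6, 12, 16]
New median = 5/2
Delta = 5/2 - -1 = 7/2

Answer: 7/2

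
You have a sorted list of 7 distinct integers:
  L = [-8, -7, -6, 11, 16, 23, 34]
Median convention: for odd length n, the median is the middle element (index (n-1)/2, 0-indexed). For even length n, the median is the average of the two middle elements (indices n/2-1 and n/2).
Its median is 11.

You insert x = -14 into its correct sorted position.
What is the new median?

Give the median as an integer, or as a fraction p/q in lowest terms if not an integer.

Old list (sorted, length 7): [-8, -7, -6, 11, 16, 23, 34]
Old median = 11
Insert x = -14
Old length odd (7). Middle was index 3 = 11.
New length even (8). New median = avg of two middle elements.
x = -14: 0 elements are < x, 7 elements are > x.
New sorted list: [-14, -8, -7, -6, 11, 16, 23, 34]
New median = 5/2

Answer: 5/2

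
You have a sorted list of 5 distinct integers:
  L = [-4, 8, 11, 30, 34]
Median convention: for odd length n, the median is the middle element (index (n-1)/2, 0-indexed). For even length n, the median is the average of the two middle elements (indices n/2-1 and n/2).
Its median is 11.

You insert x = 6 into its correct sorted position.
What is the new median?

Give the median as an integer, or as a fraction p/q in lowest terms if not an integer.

Old list (sorted, length 5): [-4, 8, 11, 30, 34]
Old median = 11
Insert x = 6
Old length odd (5). Middle was index 2 = 11.
New length even (6). New median = avg of two middle elements.
x = 6: 1 elements are < x, 4 elements are > x.
New sorted list: [-4, 6, 8, 11, 30, 34]
New median = 19/2

Answer: 19/2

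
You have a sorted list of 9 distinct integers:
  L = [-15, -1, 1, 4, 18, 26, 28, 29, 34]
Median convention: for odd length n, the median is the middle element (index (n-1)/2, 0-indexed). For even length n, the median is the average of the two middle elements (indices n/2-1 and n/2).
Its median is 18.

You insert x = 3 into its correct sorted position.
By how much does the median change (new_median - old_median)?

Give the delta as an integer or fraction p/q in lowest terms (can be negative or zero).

Old median = 18
After inserting x = 3: new sorted = [-15, -1, 1, 3, 4, 18, 26, 28, 29, 34]
New median = 11
Delta = 11 - 18 = -7

Answer: -7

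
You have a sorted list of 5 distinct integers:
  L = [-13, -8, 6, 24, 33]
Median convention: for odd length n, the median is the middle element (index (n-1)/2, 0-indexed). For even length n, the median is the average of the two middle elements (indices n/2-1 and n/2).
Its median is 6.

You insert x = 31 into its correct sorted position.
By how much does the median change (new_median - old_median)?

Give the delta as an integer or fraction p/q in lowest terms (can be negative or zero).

Answer: 9

Derivation:
Old median = 6
After inserting x = 31: new sorted = [-13, -8, 6, 24, 31, 33]
New median = 15
Delta = 15 - 6 = 9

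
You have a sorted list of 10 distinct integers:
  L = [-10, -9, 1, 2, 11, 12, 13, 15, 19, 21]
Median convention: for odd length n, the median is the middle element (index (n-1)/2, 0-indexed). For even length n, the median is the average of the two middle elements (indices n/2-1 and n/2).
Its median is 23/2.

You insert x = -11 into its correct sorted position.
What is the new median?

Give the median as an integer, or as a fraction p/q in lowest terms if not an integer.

Answer: 11

Derivation:
Old list (sorted, length 10): [-10, -9, 1, 2, 11, 12, 13, 15, 19, 21]
Old median = 23/2
Insert x = -11
Old length even (10). Middle pair: indices 4,5 = 11,12.
New length odd (11). New median = single middle element.
x = -11: 0 elements are < x, 10 elements are > x.
New sorted list: [-11, -10, -9, 1, 2, 11, 12, 13, 15, 19, 21]
New median = 11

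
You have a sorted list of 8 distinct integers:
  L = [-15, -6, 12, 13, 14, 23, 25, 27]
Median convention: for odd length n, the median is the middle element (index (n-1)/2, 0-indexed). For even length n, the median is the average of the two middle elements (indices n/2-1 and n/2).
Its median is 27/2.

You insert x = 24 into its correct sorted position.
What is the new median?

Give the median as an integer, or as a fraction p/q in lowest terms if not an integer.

Answer: 14

Derivation:
Old list (sorted, length 8): [-15, -6, 12, 13, 14, 23, 25, 27]
Old median = 27/2
Insert x = 24
Old length even (8). Middle pair: indices 3,4 = 13,14.
New length odd (9). New median = single middle element.
x = 24: 6 elements are < x, 2 elements are > x.
New sorted list: [-15, -6, 12, 13, 14, 23, 24, 25, 27]
New median = 14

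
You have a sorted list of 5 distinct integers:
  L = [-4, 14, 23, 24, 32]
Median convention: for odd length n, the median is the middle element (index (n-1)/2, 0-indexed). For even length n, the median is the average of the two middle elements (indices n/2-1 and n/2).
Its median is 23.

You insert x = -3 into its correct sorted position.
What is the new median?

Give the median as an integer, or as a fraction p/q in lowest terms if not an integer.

Answer: 37/2

Derivation:
Old list (sorted, length 5): [-4, 14, 23, 24, 32]
Old median = 23
Insert x = -3
Old length odd (5). Middle was index 2 = 23.
New length even (6). New median = avg of two middle elements.
x = -3: 1 elements are < x, 4 elements are > x.
New sorted list: [-4, -3, 14, 23, 24, 32]
New median = 37/2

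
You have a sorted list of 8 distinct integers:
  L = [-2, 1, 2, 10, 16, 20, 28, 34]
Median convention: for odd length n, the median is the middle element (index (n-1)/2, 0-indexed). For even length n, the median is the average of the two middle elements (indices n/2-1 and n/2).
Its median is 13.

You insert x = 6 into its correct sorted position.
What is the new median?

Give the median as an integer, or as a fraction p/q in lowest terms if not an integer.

Answer: 10

Derivation:
Old list (sorted, length 8): [-2, 1, 2, 10, 16, 20, 28, 34]
Old median = 13
Insert x = 6
Old length even (8). Middle pair: indices 3,4 = 10,16.
New length odd (9). New median = single middle element.
x = 6: 3 elements are < x, 5 elements are > x.
New sorted list: [-2, 1, 2, 6, 10, 16, 20, 28, 34]
New median = 10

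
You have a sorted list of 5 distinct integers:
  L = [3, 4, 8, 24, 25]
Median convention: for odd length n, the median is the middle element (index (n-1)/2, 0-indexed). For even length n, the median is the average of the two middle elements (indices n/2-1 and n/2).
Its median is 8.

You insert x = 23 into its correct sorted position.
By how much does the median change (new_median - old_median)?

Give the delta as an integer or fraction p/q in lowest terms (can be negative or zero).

Old median = 8
After inserting x = 23: new sorted = [3, 4, 8, 23, 24, 25]
New median = 31/2
Delta = 31/2 - 8 = 15/2

Answer: 15/2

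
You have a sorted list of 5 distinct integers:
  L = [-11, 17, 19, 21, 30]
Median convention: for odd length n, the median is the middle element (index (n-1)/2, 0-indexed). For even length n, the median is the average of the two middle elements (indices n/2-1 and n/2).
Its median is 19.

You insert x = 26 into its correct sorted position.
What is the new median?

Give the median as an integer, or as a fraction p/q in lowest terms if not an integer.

Old list (sorted, length 5): [-11, 17, 19, 21, 30]
Old median = 19
Insert x = 26
Old length odd (5). Middle was index 2 = 19.
New length even (6). New median = avg of two middle elements.
x = 26: 4 elements are < x, 1 elements are > x.
New sorted list: [-11, 17, 19, 21, 26, 30]
New median = 20

Answer: 20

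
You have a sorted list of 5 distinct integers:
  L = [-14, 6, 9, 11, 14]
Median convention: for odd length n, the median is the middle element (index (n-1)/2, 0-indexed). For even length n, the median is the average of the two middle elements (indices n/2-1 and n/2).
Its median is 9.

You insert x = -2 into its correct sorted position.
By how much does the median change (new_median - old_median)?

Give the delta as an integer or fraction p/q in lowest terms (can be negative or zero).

Answer: -3/2

Derivation:
Old median = 9
After inserting x = -2: new sorted = [-14, -2, 6, 9, 11, 14]
New median = 15/2
Delta = 15/2 - 9 = -3/2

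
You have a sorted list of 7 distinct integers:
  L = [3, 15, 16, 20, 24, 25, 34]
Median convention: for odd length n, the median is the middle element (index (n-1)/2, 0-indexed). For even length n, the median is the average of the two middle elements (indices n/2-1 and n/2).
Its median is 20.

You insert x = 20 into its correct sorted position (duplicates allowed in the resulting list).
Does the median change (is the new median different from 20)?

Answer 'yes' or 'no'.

Old median = 20
Insert x = 20
New median = 20
Changed? no

Answer: no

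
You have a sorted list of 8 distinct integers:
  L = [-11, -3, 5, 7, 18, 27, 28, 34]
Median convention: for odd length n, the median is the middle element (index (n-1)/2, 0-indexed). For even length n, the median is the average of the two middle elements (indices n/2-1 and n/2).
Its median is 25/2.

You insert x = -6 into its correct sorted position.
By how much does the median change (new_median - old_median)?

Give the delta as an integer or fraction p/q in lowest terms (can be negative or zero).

Old median = 25/2
After inserting x = -6: new sorted = [-11, -6, -3, 5, 7, 18, 27, 28, 34]
New median = 7
Delta = 7 - 25/2 = -11/2

Answer: -11/2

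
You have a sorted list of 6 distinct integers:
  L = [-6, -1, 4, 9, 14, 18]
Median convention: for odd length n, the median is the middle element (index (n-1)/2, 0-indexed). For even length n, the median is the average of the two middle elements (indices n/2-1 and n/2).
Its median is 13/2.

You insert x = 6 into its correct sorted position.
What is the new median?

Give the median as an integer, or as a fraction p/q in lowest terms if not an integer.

Answer: 6

Derivation:
Old list (sorted, length 6): [-6, -1, 4, 9, 14, 18]
Old median = 13/2
Insert x = 6
Old length even (6). Middle pair: indices 2,3 = 4,9.
New length odd (7). New median = single middle element.
x = 6: 3 elements are < x, 3 elements are > x.
New sorted list: [-6, -1, 4, 6, 9, 14, 18]
New median = 6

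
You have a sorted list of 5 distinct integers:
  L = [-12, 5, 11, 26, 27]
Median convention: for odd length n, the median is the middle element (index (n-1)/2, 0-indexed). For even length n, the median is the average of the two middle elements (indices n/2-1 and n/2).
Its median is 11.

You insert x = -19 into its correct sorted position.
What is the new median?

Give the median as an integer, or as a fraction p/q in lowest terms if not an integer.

Old list (sorted, length 5): [-12, 5, 11, 26, 27]
Old median = 11
Insert x = -19
Old length odd (5). Middle was index 2 = 11.
New length even (6). New median = avg of two middle elements.
x = -19: 0 elements are < x, 5 elements are > x.
New sorted list: [-19, -12, 5, 11, 26, 27]
New median = 8

Answer: 8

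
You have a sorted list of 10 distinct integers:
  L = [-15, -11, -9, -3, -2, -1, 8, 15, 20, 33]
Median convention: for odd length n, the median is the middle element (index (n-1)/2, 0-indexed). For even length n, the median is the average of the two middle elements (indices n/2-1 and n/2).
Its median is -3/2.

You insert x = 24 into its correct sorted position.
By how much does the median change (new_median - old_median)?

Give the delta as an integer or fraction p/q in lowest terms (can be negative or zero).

Old median = -3/2
After inserting x = 24: new sorted = [-15, -11, -9, -3, -2, -1, 8, 15, 20, 24, 33]
New median = -1
Delta = -1 - -3/2 = 1/2

Answer: 1/2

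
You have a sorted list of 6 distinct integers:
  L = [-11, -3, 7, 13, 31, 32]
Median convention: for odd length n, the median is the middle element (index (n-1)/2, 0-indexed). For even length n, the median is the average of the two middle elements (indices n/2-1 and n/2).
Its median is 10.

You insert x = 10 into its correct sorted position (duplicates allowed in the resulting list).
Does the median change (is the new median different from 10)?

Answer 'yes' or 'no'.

Answer: no

Derivation:
Old median = 10
Insert x = 10
New median = 10
Changed? no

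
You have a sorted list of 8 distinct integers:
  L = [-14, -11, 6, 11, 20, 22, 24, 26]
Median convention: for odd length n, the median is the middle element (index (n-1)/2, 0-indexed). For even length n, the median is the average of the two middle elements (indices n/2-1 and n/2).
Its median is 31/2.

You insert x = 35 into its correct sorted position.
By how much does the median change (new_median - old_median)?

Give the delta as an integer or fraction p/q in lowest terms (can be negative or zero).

Answer: 9/2

Derivation:
Old median = 31/2
After inserting x = 35: new sorted = [-14, -11, 6, 11, 20, 22, 24, 26, 35]
New median = 20
Delta = 20 - 31/2 = 9/2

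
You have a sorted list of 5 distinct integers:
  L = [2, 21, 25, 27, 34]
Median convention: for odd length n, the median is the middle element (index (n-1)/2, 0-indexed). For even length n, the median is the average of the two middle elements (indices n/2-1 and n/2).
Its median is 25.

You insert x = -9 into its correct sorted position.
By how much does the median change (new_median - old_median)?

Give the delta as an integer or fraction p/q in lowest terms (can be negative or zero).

Answer: -2

Derivation:
Old median = 25
After inserting x = -9: new sorted = [-9, 2, 21, 25, 27, 34]
New median = 23
Delta = 23 - 25 = -2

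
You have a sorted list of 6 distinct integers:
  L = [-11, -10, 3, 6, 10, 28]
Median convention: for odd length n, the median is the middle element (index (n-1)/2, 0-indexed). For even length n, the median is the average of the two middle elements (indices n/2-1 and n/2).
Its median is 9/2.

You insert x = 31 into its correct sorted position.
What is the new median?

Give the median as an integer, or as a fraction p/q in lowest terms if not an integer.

Old list (sorted, length 6): [-11, -10, 3, 6, 10, 28]
Old median = 9/2
Insert x = 31
Old length even (6). Middle pair: indices 2,3 = 3,6.
New length odd (7). New median = single middle element.
x = 31: 6 elements are < x, 0 elements are > x.
New sorted list: [-11, -10, 3, 6, 10, 28, 31]
New median = 6

Answer: 6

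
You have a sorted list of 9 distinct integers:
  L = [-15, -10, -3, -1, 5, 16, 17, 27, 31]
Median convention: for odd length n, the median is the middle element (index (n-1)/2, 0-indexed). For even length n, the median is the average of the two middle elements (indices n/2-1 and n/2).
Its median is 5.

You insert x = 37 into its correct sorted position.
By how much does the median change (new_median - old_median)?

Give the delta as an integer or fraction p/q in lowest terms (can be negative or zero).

Old median = 5
After inserting x = 37: new sorted = [-15, -10, -3, -1, 5, 16, 17, 27, 31, 37]
New median = 21/2
Delta = 21/2 - 5 = 11/2

Answer: 11/2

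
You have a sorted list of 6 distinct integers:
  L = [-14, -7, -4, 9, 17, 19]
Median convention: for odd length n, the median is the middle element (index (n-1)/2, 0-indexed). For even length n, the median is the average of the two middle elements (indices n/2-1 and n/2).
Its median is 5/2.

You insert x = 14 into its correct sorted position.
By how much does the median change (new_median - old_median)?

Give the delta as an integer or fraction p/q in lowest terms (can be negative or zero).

Old median = 5/2
After inserting x = 14: new sorted = [-14, -7, -4, 9, 14, 17, 19]
New median = 9
Delta = 9 - 5/2 = 13/2

Answer: 13/2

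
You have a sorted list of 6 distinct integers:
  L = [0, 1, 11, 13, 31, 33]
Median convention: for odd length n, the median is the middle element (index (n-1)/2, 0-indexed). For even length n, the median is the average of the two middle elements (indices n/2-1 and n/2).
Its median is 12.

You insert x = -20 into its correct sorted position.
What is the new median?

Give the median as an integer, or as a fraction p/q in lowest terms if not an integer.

Old list (sorted, length 6): [0, 1, 11, 13, 31, 33]
Old median = 12
Insert x = -20
Old length even (6). Middle pair: indices 2,3 = 11,13.
New length odd (7). New median = single middle element.
x = -20: 0 elements are < x, 6 elements are > x.
New sorted list: [-20, 0, 1, 11, 13, 31, 33]
New median = 11

Answer: 11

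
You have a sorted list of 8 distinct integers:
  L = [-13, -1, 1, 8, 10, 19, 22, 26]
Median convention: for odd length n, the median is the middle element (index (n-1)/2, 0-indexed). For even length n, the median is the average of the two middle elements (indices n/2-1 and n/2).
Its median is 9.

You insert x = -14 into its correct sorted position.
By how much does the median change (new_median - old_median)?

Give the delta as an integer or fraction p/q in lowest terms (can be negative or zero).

Answer: -1

Derivation:
Old median = 9
After inserting x = -14: new sorted = [-14, -13, -1, 1, 8, 10, 19, 22, 26]
New median = 8
Delta = 8 - 9 = -1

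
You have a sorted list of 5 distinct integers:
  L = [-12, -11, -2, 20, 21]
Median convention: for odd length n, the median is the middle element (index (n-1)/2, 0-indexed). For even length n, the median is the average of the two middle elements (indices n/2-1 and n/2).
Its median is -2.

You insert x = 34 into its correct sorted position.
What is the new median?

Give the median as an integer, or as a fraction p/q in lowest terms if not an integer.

Answer: 9

Derivation:
Old list (sorted, length 5): [-12, -11, -2, 20, 21]
Old median = -2
Insert x = 34
Old length odd (5). Middle was index 2 = -2.
New length even (6). New median = avg of two middle elements.
x = 34: 5 elements are < x, 0 elements are > x.
New sorted list: [-12, -11, -2, 20, 21, 34]
New median = 9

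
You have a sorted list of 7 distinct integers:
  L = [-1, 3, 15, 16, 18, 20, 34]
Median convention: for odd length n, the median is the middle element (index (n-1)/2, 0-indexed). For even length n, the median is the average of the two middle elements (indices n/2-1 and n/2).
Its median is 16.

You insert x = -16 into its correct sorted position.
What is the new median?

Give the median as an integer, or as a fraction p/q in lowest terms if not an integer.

Answer: 31/2

Derivation:
Old list (sorted, length 7): [-1, 3, 15, 16, 18, 20, 34]
Old median = 16
Insert x = -16
Old length odd (7). Middle was index 3 = 16.
New length even (8). New median = avg of two middle elements.
x = -16: 0 elements are < x, 7 elements are > x.
New sorted list: [-16, -1, 3, 15, 16, 18, 20, 34]
New median = 31/2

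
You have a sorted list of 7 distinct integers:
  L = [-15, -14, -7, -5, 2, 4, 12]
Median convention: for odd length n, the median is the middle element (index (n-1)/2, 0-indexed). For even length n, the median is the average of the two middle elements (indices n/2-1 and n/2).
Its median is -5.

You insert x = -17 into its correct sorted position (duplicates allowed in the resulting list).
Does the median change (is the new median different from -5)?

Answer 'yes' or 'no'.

Old median = -5
Insert x = -17
New median = -6
Changed? yes

Answer: yes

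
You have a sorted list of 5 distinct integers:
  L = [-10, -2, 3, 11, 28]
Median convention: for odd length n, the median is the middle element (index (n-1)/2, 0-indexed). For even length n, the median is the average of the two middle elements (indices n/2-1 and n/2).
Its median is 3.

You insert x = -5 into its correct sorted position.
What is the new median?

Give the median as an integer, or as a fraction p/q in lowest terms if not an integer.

Old list (sorted, length 5): [-10, -2, 3, 11, 28]
Old median = 3
Insert x = -5
Old length odd (5). Middle was index 2 = 3.
New length even (6). New median = avg of two middle elements.
x = -5: 1 elements are < x, 4 elements are > x.
New sorted list: [-10, -5, -2, 3, 11, 28]
New median = 1/2

Answer: 1/2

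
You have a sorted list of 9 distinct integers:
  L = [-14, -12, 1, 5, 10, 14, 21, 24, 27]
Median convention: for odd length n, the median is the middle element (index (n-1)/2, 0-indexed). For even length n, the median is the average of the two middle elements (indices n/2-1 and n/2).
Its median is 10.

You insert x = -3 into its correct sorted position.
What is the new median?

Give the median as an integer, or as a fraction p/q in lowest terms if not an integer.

Answer: 15/2

Derivation:
Old list (sorted, length 9): [-14, -12, 1, 5, 10, 14, 21, 24, 27]
Old median = 10
Insert x = -3
Old length odd (9). Middle was index 4 = 10.
New length even (10). New median = avg of two middle elements.
x = -3: 2 elements are < x, 7 elements are > x.
New sorted list: [-14, -12, -3, 1, 5, 10, 14, 21, 24, 27]
New median = 15/2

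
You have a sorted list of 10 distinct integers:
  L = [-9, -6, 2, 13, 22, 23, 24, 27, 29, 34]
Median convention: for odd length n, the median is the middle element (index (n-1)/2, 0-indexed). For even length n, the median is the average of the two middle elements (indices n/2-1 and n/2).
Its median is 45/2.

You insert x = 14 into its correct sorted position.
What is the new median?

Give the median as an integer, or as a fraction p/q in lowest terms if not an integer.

Old list (sorted, length 10): [-9, -6, 2, 13, 22, 23, 24, 27, 29, 34]
Old median = 45/2
Insert x = 14
Old length even (10). Middle pair: indices 4,5 = 22,23.
New length odd (11). New median = single middle element.
x = 14: 4 elements are < x, 6 elements are > x.
New sorted list: [-9, -6, 2, 13, 14, 22, 23, 24, 27, 29, 34]
New median = 22

Answer: 22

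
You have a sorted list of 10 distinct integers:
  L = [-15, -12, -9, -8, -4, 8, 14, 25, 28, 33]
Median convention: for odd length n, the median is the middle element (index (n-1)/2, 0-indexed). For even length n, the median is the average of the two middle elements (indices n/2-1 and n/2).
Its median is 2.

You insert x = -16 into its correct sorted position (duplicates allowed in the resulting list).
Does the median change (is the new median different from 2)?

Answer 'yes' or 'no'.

Old median = 2
Insert x = -16
New median = -4
Changed? yes

Answer: yes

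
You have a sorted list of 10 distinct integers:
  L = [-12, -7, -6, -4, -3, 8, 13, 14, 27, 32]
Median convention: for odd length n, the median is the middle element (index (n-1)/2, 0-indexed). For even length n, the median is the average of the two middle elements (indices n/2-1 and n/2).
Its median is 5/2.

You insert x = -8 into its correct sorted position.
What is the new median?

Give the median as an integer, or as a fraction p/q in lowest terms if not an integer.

Answer: -3

Derivation:
Old list (sorted, length 10): [-12, -7, -6, -4, -3, 8, 13, 14, 27, 32]
Old median = 5/2
Insert x = -8
Old length even (10). Middle pair: indices 4,5 = -3,8.
New length odd (11). New median = single middle element.
x = -8: 1 elements are < x, 9 elements are > x.
New sorted list: [-12, -8, -7, -6, -4, -3, 8, 13, 14, 27, 32]
New median = -3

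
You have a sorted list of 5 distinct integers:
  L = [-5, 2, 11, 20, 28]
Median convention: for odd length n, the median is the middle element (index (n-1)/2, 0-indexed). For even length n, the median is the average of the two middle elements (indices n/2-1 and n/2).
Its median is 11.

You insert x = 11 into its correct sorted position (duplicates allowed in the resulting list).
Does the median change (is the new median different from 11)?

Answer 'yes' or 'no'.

Answer: no

Derivation:
Old median = 11
Insert x = 11
New median = 11
Changed? no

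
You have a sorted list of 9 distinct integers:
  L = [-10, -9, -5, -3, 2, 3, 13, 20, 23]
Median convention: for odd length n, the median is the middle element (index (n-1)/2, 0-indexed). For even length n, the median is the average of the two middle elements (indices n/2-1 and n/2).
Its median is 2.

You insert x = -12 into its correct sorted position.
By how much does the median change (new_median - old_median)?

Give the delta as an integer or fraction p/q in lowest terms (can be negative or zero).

Old median = 2
After inserting x = -12: new sorted = [-12, -10, -9, -5, -3, 2, 3, 13, 20, 23]
New median = -1/2
Delta = -1/2 - 2 = -5/2

Answer: -5/2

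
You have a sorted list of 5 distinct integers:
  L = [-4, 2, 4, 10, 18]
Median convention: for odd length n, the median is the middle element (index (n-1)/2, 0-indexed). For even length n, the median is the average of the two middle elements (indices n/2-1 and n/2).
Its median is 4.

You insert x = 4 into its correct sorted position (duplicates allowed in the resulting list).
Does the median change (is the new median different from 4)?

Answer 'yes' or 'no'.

Answer: no

Derivation:
Old median = 4
Insert x = 4
New median = 4
Changed? no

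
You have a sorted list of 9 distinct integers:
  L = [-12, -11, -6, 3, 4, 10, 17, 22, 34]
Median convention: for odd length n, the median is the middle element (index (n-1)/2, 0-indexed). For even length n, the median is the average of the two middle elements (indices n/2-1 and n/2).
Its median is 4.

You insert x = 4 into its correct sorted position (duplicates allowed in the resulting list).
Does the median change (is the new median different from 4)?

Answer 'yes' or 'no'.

Answer: no

Derivation:
Old median = 4
Insert x = 4
New median = 4
Changed? no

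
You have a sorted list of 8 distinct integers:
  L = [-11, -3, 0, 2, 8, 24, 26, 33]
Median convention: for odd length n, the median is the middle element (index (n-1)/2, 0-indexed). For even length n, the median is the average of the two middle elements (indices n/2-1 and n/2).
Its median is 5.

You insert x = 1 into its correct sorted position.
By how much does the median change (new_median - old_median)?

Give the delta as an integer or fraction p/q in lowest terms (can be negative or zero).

Answer: -3

Derivation:
Old median = 5
After inserting x = 1: new sorted = [-11, -3, 0, 1, 2, 8, 24, 26, 33]
New median = 2
Delta = 2 - 5 = -3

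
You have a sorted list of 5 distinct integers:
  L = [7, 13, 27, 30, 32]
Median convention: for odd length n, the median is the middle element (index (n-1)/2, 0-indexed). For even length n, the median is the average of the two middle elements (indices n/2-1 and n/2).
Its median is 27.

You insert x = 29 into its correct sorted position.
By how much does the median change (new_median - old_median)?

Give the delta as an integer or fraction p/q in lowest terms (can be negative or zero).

Old median = 27
After inserting x = 29: new sorted = [7, 13, 27, 29, 30, 32]
New median = 28
Delta = 28 - 27 = 1

Answer: 1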